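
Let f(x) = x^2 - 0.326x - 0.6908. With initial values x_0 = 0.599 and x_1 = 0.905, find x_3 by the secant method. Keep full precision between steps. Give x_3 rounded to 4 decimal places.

f(x_0) = -0.527273, f(x_1) = -0.166805
x_2 = 0.905000 - (-0.166805)·(0.905000 - 0.599000)/(-0.166805 - (-0.527273)) = 1.046600; f(x_2) = 0.063380
x_3 = 1.046600 - (0.063380)·(1.046600 - 0.905000)/(0.063380 - (-0.166805)) = 1.007611; f(x_3) = -0.004001

1.0076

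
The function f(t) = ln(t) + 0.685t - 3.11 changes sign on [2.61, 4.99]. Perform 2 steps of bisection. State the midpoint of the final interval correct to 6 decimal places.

f(2.610000) = -0.362800, f(4.990000) = 1.915586 (opposite signs)
step 1: m = 3.800000, f(m) = 0.828001 > 0 → root in [2.610000, 3.800000]
step 2: m = 3.205000, f(m) = 0.250137 > 0 → root in [2.610000, 3.205000]
Midpoint of [2.610000, 3.205000] = 2.907500

2.907500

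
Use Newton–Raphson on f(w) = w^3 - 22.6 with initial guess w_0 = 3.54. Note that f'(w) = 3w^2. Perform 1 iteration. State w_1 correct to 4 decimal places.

Newton update: w ← w − f(w)/f'(w).
w_0 = 3.540000: f = 21.761864, f' = 37.594800 → w_1 = 3.540000 - (21.761864)/(37.594800) = 2.961147

2.9611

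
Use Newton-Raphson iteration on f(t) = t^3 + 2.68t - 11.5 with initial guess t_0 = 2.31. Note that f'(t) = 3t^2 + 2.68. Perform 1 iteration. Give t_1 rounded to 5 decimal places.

1.93451

Newton update: t ← t − f(t)/f'(t).
t_0 = 2.310000: f = 7.017191, f' = 18.688300 → t_1 = 2.310000 - (7.017191)/(18.688300) = 1.934514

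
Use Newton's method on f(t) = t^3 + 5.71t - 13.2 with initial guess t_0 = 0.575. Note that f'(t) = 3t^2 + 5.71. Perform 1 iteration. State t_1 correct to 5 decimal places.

t_0 = 0.575000: f = -9.726641, f' = 6.701875 → t_1 = 0.575000 - (-9.726641)/(6.701875) = 2.026331

2.02633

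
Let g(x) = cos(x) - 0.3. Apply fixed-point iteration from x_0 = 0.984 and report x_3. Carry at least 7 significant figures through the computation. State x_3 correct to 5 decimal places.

0.48507

x_1 = g(0.984000) = 0.253696
x_2 = g(0.253696) = 0.667991
x_3 = g(0.667991) = 0.485067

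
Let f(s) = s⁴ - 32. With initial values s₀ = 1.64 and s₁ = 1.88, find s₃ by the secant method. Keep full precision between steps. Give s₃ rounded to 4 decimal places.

2.2542

f(s_0) = -24.766052, f(s_1) = -19.508017
s_2 = 1.880000 - (-19.508017)·(1.880000 - 1.640000)/(-19.508017 - (-24.766052)) = 2.770432; f(s_2) = 26.910149
s_3 = 2.770432 - (26.910149)·(2.770432 - 1.880000)/(26.910149 - (-19.508017)) = 2.254219; f(s_3) = -6.178317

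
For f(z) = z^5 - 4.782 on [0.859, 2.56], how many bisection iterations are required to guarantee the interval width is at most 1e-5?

18

Initial width b − a = 2.56 − 0.859 = 1.701000.
After n steps the width is (b−a)/2^n; need (b−a)/2^n ≤ 1e-5.
So n ≥ log₂(1.701000/1e-5) = log₂(170100.0000) ≈ 17.3760.
Hence n = 18.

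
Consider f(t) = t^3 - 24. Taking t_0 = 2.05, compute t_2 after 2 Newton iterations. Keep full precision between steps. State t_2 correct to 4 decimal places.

f'(t) = 3t^2
t_0 = 2.050000: f = -15.384875, f' = 12.607500 → t_1 = 2.050000 - (-15.384875)/(12.607500) = 3.270295
t_1 = 3.270295: f = 10.975262, f' = 32.084497 → t_2 = 3.270295 - (10.975262)/(32.084497) = 2.928222

2.9282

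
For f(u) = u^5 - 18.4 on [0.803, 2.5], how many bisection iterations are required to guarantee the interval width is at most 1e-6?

21

Initial width b − a = 2.5 − 0.803 = 1.697000.
After n steps the width is (b−a)/2^n; need (b−a)/2^n ≤ 1e-6.
So n ≥ log₂(1.697000/1e-6) = log₂(1697000.0000) ≈ 20.6946.
Hence n = 21.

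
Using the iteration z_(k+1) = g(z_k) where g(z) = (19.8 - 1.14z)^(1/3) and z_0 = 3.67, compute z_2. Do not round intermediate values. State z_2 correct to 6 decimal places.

2.568785

z_1 = g(3.670000) = 2.499531
z_2 = g(2.499531) = 2.568785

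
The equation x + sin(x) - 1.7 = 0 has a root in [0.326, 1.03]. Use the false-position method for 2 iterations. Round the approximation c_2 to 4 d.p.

0.9117

False-position update: c = (a·f(b) − b·f(a))/(f(b) − f(a)); replace the endpoint whose sign matches f(c).
f(0.326000) = -1.053744, f(1.030000) = 0.187299
step 1: c = 0.923752, f(c) = 0.021621 > 0 → new bracket [0.326000, 0.923752]
step 2: c = 0.911734, f(c) = 0.002300 > 0 → new bracket [0.326000, 0.911734]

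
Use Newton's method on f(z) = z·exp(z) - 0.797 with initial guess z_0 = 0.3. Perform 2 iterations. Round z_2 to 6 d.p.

f'(z) = (z + 1)·exp(z)
z_0 = 0.300000: f = -0.392042, f' = 1.754816 → z_1 = 0.300000 - (-0.392042)/(1.754816) = 0.523409
z_1 = 0.523409: f = 0.086396, f' = 2.571168 → z_2 = 0.523409 - (0.086396)/(2.571168) = 0.489808

0.489808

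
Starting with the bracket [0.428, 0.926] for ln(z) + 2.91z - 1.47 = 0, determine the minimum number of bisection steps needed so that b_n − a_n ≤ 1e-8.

Initial width b − a = 0.926 − 0.428 = 0.498000.
After n steps the width is (b−a)/2^n; need (b−a)/2^n ≤ 1e-8.
So n ≥ log₂(0.498000/1e-8) = log₂(49800000.0000) ≈ 25.5696.
Hence n = 26.

26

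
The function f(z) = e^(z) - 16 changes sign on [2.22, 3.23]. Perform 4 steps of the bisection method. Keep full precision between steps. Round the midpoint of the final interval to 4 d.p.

f(2.220000) = -6.792669, f(3.230000) = 9.279657 (opposite signs)
step 1: m = 2.725000, f(m) = -0.743586 < 0 → root in [2.725000, 3.230000]
step 2: m = 2.977500, f(m) = 3.638659 > 0 → root in [2.725000, 2.977500]
step 3: m = 2.851250, f(m) = 1.309405 > 0 → root in [2.725000, 2.851250]
step 4: m = 2.788125, f(m) = 0.250521 > 0 → root in [2.725000, 2.788125]
Midpoint of [2.725000, 2.788125] = 2.756563

2.7566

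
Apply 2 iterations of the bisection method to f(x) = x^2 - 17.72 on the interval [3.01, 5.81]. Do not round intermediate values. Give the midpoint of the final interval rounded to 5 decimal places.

f(3.010000) = -8.659900, f(5.810000) = 16.036100 (opposite signs)
step 1: m = 4.410000, f(m) = 1.728100 > 0 → root in [3.010000, 4.410000]
step 2: m = 3.710000, f(m) = -3.955900 < 0 → root in [3.710000, 4.410000]
Midpoint of [3.710000, 4.410000] = 4.060000

4.06000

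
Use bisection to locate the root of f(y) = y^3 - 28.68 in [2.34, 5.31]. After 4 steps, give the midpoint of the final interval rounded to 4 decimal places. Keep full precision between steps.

f(2.340000) = -15.867096, f(5.310000) = 121.041291 (opposite signs)
step 1: m = 3.825000, f(m) = 27.282141 > 0 → root in [2.340000, 3.825000]
step 2: m = 3.082500, f(m) = 0.609318 > 0 → root in [2.340000, 3.082500]
step 3: m = 2.711250, f(m) = -8.749936 < 0 → root in [2.711250, 3.082500]
step 4: m = 2.896875, f(m) = -4.369759 < 0 → root in [2.896875, 3.082500]
Midpoint of [2.896875, 3.082500] = 2.989687

2.9897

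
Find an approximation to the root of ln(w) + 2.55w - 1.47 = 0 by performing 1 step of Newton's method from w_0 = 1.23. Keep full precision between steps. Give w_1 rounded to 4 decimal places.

0.6729

f'(w) = 1/w + 2.55
w_0 = 1.230000: f = 1.873514, f' = 3.363008 → w_1 = 1.230000 - (1.873514)/(3.363008) = 0.672905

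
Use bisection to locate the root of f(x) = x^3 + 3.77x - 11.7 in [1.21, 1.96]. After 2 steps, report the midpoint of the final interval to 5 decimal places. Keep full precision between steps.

f(1.210000) = -5.366739, f(1.960000) = 3.218736 (opposite signs)
step 1: m = 1.585000, f(m) = -1.742673 < 0 → root in [1.585000, 1.960000]
step 2: m = 1.772500, f(m) = 0.551088 > 0 → root in [1.585000, 1.772500]
Midpoint of [1.585000, 1.772500] = 1.678750

1.67875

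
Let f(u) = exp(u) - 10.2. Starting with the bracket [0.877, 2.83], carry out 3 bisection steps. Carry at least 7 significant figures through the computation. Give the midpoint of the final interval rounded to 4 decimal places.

f(0.877000) = -7.796322, f(2.830000) = 6.745461 (opposite signs)
step 1: m = 1.853500, f(m) = -3.817882 < 0 → root in [1.853500, 2.830000]
step 2: m = 2.341750, f(m) = 0.199420 > 0 → root in [1.853500, 2.341750]
step 3: m = 2.097625, f(m) = -2.053202 < 0 → root in [2.097625, 2.341750]
Midpoint of [2.097625, 2.341750] = 2.219688

2.2197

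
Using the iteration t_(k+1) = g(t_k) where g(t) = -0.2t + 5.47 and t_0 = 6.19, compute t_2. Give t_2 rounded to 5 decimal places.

t_1 = g(6.190000) = 4.232000
t_2 = g(4.232000) = 4.623600

4.62360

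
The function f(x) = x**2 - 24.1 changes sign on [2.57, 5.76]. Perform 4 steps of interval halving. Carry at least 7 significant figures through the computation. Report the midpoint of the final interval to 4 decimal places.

4.8628

f(2.570000) = -17.495100, f(5.760000) = 9.077600 (opposite signs)
step 1: m = 4.165000, f(m) = -6.752775 < 0 → root in [4.165000, 5.760000]
step 2: m = 4.962500, f(m) = 0.526406 > 0 → root in [4.165000, 4.962500]
step 3: m = 4.563750, f(m) = -3.272186 < 0 → root in [4.563750, 4.962500]
step 4: m = 4.763125, f(m) = -1.412640 < 0 → root in [4.763125, 4.962500]
Midpoint of [4.763125, 4.962500] = 4.862813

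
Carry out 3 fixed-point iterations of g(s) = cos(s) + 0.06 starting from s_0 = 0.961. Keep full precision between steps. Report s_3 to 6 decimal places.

s_1 = g(0.961000) = 0.632701
s_2 = g(0.632701) = 0.866434
s_3 = g(0.866434) = 0.707548

0.707548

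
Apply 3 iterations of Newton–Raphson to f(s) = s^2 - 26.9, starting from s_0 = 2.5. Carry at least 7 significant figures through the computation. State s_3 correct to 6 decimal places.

5.188831

f'(s) = 2s
s_0 = 2.500000: f = -20.650000, f' = 5.000000 → s_1 = 2.500000 - (-20.650000)/(5.000000) = 6.630000
s_1 = 6.630000: f = 17.056900, f' = 13.260000 → s_2 = 6.630000 - (17.056900)/(13.260000) = 5.343658
s_2 = 5.343658: f = 1.654677, f' = 10.687315 → s_3 = 5.343658 - (1.654677)/(10.687315) = 5.188831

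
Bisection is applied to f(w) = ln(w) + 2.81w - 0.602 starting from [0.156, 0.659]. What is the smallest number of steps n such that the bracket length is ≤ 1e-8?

26

Initial width b − a = 0.659 − 0.156 = 0.503000.
After n steps the width is (b−a)/2^n; need (b−a)/2^n ≤ 1e-8.
So n ≥ log₂(0.503000/1e-8) = log₂(50300000.0000) ≈ 25.5841.
Hence n = 26.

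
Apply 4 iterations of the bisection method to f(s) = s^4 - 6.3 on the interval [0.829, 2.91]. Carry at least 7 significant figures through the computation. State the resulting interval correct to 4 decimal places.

[1.4793, 1.6094]

f(0.829000) = -5.827700, f(2.910000) = 65.408718 (opposite signs)
step 1: m = 1.869500, f(m) = 5.915236 > 0 → root in [0.829000, 1.869500]
step 2: m = 1.349250, f(m) = -2.985869 < 0 → root in [1.349250, 1.869500]
step 3: m = 1.609375, f(m) = 0.408555 > 0 → root in [1.349250, 1.609375]
step 4: m = 1.479313, f(m) = -1.511057 < 0 → root in [1.479313, 1.609375]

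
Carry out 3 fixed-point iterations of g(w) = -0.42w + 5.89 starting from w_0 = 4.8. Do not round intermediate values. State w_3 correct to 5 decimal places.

4.09957

w_1 = g(4.800000) = 3.874000
w_2 = g(3.874000) = 4.262920
w_3 = g(4.262920) = 4.099574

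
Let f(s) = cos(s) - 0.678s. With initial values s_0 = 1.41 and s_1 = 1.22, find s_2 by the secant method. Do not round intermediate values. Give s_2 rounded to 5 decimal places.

Secant update: s_(k+1) = s_k − f(s_k)·(s_k − s_(k-1))/(f(s_k) − f(s_(k-1))).
f(s_0) = -0.795876, f(s_1) = -0.483514
s_2 = 1.220000 - (-0.483514)·(1.220000 - 1.410000)/(-0.483514 - (-0.795876)) = 0.925893; f(s_2) = -0.026634

0.92589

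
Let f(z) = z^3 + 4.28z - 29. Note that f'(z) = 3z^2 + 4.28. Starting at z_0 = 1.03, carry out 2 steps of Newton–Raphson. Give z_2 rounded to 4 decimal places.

z_0 = 1.030000: f = -23.498873, f' = 7.462700 → z_1 = 1.030000 - (-23.498873)/(7.462700) = 4.178843
z_1 = 4.178843: f = 61.859468, f' = 56.668194 → z_2 = 4.178843 - (61.859468)/(56.668194) = 3.087235

3.0872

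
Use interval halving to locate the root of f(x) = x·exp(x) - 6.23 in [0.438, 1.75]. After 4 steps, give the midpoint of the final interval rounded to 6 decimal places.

f(0.438000) = -5.551273, f(1.750000) = 3.840555 (opposite signs)
step 1: m = 1.094000, f(m) = -2.963103 < 0 → root in [1.094000, 1.750000]
step 2: m = 1.422000, f(m) = -0.335237 < 0 → root in [1.422000, 1.750000]
step 3: m = 1.586000, f(m) = 1.516299 > 0 → root in [1.422000, 1.586000]
step 4: m = 1.504000, f(m) = 0.537476 > 0 → root in [1.422000, 1.504000]
Midpoint of [1.422000, 1.504000] = 1.463000

1.463000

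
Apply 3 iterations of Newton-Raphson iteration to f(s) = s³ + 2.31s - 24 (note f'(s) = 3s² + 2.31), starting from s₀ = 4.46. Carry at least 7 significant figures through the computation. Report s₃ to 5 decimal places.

Newton update: s ← s − f(s)/f'(s).
s_0 = 4.460000: f = 75.019136, f' = 61.984800 → s_1 = 4.460000 - (75.019136)/(61.984800) = 3.249717
s_1 = 3.249717: f = 17.826012, f' = 33.991986 → s_2 = 3.249717 - (17.826012)/(33.991986) = 2.725299
s_2 = 2.725299: f = 2.536934, f' = 24.591766 → s_3 = 2.725299 - (2.536934)/(24.591766) = 2.622137

2.62214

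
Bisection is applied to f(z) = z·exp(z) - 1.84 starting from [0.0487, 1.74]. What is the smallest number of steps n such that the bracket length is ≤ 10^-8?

28

Initial width b − a = 1.74 − 0.0487 = 1.691300.
After n steps the width is (b−a)/2^n; need (b−a)/2^n ≤ 10^-8.
So n ≥ log₂(1.691300/10^-8) = log₂(169130000.0000) ≈ 27.3336.
Hence n = 28.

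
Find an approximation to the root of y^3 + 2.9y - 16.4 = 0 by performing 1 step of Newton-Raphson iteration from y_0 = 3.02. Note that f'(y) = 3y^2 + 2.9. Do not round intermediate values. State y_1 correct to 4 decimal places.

y_0 = 3.020000: f = 19.901608, f' = 30.261200 → y_1 = 3.020000 - (19.901608)/(30.261200) = 2.362339

2.3623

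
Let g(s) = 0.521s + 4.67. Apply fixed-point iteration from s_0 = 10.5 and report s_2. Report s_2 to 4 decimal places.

s_1 = g(10.500000) = 10.140500
s_2 = g(10.140500) = 9.953200

9.9532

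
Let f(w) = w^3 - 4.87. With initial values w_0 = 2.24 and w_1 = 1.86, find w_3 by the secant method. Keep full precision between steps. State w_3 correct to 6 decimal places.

1.698733

f(w_0) = 6.369424, f(w_1) = 1.564856
w_2 = 1.860000 - (1.564856)·(1.860000 - 2.240000)/(1.564856 - (6.369424)) = 1.736233; f(w_2) = 0.363886
w_3 = 1.736233 - (0.363886)·(1.736233 - 1.860000)/(0.363886 - (1.564856)) = 1.698733; f(w_3) = 0.032022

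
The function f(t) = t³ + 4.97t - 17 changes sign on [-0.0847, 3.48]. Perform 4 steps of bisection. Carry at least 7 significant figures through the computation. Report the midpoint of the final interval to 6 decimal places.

f(-0.084700) = -17.421567, f(3.480000) = 42.439792 (opposite signs)
step 1: m = 1.697650, f(m) = -3.670026 < 0 → root in [1.697650, 3.480000]
step 2: m = 2.588825, f(m) = 13.216804 > 0 → root in [1.697650, 2.588825]
step 3: m = 2.143237, f(m) = 3.496781 > 0 → root in [1.697650, 2.143237]
step 4: m = 1.920444, f(m) = -0.372598 < 0 → root in [1.920444, 2.143237]
Midpoint of [1.920444, 2.143237] = 2.031841

2.031841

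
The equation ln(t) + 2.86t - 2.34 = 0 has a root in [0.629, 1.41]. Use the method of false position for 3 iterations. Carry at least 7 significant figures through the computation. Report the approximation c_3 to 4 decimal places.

f(0.629000) = -1.004684, f(1.410000) = 2.036190
step 1: c = 0.887037, f(c) = 0.077058 > 0 → new bracket [0.629000, 0.887037]
step 2: c = 0.868656, f(c) = 0.003548 > 0 → new bracket [0.629000, 0.868656]
step 3: c = 0.867813, f(c) = 0.000165 > 0 → new bracket [0.629000, 0.867813]

0.8678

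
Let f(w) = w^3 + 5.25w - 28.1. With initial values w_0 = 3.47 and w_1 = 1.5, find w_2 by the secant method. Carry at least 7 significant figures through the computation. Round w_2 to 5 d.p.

f(w_0) = 31.899423, f(w_1) = -16.850000
w_2 = 1.500000 - (-16.850000)·(1.500000 - 3.470000)/(-16.850000 - (31.899423)) = 2.180921; f(w_2) = -6.276799

2.18092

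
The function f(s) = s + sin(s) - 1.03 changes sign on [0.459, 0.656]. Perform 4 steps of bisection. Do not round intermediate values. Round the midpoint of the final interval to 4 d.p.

f(0.459000) = -0.127948, f(0.656000) = 0.235952 (opposite signs)
step 1: m = 0.557500, f(m) = 0.056566 > 0 → root in [0.459000, 0.557500]
step 2: m = 0.508250, f(m) = -0.035101 < 0 → root in [0.508250, 0.557500]
step 3: m = 0.532875, f(m) = 0.010887 > 0 → root in [0.508250, 0.532875]
step 4: m = 0.520563, f(m) = -0.012069 < 0 → root in [0.520563, 0.532875]
Midpoint of [0.520563, 0.532875] = 0.526719

0.5267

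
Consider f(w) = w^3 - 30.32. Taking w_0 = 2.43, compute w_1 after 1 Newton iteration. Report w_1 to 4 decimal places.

3.3316

f'(w) = 3w^2
w_0 = 2.430000: f = -15.971093, f' = 17.714700 → w_1 = 2.430000 - (-15.971093)/(17.714700) = 3.331573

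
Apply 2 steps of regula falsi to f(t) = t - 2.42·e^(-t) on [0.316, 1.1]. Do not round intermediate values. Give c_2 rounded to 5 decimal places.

0.94668

False-position update: c = (a·f(b) − b·f(a))/(f(b) − f(a)); replace the endpoint whose sign matches f(c).
f(0.316000) = -1.448324, f(1.100000) = 0.294452
step 1: c = 0.967539, f(c) = 0.047897 > 0 → new bracket [0.316000, 0.967539]
step 2: c = 0.946682, f(c) = 0.007658 > 0 → new bracket [0.316000, 0.946682]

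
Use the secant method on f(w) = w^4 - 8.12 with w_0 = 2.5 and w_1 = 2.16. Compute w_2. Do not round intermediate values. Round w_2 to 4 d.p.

1.8917

f(w_0) = 30.942500, f(w_1) = 13.647823
w_2 = 2.160000 - (13.647823)·(2.160000 - 2.500000)/(13.647823 - (30.942500)) = 1.891694; f(w_2) = 4.685715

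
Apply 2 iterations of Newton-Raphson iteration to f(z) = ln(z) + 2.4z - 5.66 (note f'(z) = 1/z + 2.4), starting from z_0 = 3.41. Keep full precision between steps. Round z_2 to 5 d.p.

2.05761

Newton update: z ← z − f(z)/f'(z).
z_0 = 3.410000: f = 3.750712, f' = 2.693255 → z_1 = 3.410000 - (3.750712)/(2.693255) = 2.017368
z_1 = 2.017368: f = -0.116522, f' = 2.895695 → z_2 = 2.017368 - (-0.116522)/(2.895695) = 2.057608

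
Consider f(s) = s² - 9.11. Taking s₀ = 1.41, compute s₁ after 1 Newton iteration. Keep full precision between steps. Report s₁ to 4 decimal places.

f'(s) = 2s
s_0 = 1.410000: f = -7.121900, f' = 2.820000 → s_1 = 1.410000 - (-7.121900)/(2.820000) = 3.935496

3.9355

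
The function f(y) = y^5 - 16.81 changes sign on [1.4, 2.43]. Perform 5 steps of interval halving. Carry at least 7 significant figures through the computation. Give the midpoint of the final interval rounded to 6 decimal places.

1.770156

f(1.400000) = -11.431760, f(2.430000) = 67.918861 (opposite signs)
step 1: m = 1.915000, f(m) = 8.943953 > 0 → root in [1.400000, 1.915000]
step 2: m = 1.657500, f(m) = -4.299701 < 0 → root in [1.657500, 1.915000]
step 3: m = 1.786250, f(m) = 1.374912 > 0 → root in [1.657500, 1.786250]
step 4: m = 1.721875, f(m) = -1.674105 < 0 → root in [1.721875, 1.786250]
step 5: m = 1.754062, f(m) = -0.205518 < 0 → root in [1.754062, 1.786250]
Midpoint of [1.754062, 1.786250] = 1.770156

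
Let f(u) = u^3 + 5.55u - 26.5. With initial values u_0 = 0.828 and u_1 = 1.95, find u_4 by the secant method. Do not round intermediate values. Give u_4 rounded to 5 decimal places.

f(u_0) = -21.336936, f(u_1) = -8.262625
u_2 = 1.950000 - (-8.262625)·(1.950000 - 0.828000)/(-8.262625 - (-21.336936)) = 2.659075; f(u_2) = 7.059330
u_3 = 2.659075 - (7.059330)·(2.659075 - 1.950000)/(7.059330 - (-8.262625)) = 2.332381; f(u_3) = -0.867137
u_4 = 2.332381 - (-0.867137)·(2.332381 - 2.659075)/(-0.867137 - (7.059330)) = 2.368120; f(u_4) = -0.076529

2.36812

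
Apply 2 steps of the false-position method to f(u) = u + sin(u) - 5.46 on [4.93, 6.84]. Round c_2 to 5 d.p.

5.86276

False-position update: c = (a·f(b) − b·f(a))/(f(b) − f(a)); replace the endpoint whose sign matches f(c).
f(4.930000) = -1.506416, f(6.840000) = 1.908485
step 1: c = 5.772559, f(c) = -0.176165 < 0 → new bracket [5.772559, 6.840000]
step 2: c = 5.862764, f(c) = -0.005381 < 0 → new bracket [5.862764, 6.840000]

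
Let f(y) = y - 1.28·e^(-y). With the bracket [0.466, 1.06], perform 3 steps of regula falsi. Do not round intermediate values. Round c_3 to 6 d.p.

f(0.466000) = -0.337209, f(1.060000) = 0.616537
step 1: c = 0.676016, f(c) = 0.024958 > 0 → new bracket [0.466000, 0.676016]
step 2: c = 0.661543, f(c) = 0.000994 > 0 → new bracket [0.466000, 0.661543]
step 3: c = 0.660969, f(c) = 0.000040 > 0 → new bracket [0.466000, 0.660969]

0.660969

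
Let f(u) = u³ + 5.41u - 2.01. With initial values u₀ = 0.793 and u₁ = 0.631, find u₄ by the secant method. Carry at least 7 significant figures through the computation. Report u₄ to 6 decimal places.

Secant update: u_(k+1) = u_k − f(u_k)·(u_k − u_(k-1))/(f(u_k) − f(u_(k-1))).
f(u_0) = 2.778807, f(u_1) = 1.654950
u_2 = 0.631000 - (1.654950)·(0.631000 - 0.793000)/(1.654950 - (2.778807)) = 0.392445; f(u_2) = 0.173569
u_3 = 0.392445 - (0.173569)·(0.392445 - 0.631000)/(0.173569 - (1.654950)) = 0.364494; f(u_3) = 0.010339
u_4 = 0.364494 - (0.010339)·(0.364494 - 0.392445)/(0.010339 - (0.173569)) = 0.362724; f(u_4) = 0.000059

0.362724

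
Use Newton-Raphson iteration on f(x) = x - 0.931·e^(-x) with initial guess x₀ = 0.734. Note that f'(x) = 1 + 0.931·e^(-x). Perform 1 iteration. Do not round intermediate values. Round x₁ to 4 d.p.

0.5355

x_0 = 0.734000: f = 0.287134, f' = 1.446866 → x_1 = 0.734000 - (0.287134)/(1.446866) = 0.535548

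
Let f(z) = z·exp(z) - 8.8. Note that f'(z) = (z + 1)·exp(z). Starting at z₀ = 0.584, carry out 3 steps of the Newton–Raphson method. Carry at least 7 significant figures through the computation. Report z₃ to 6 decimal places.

z_0 = 0.584000: f = -7.752773, f' = 2.840424 → z_1 = 0.584000 - (-7.752773)/(2.840424) = 3.313442
z_1 = 3.313442: f = 82.251920, f' = 118.531475 → z_2 = 3.313442 - (82.251920)/(118.531475) = 2.619518
z_2 = 2.619518: f = 27.163615, f' = 49.692713 → z_3 = 2.619518 - (27.163615)/(49.692713) = 2.072886

2.072886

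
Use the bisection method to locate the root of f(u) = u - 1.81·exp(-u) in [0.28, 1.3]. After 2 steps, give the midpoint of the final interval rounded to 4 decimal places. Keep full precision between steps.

0.9175

f(0.280000) = -1.087969, f(1.300000) = 0.806717 (opposite signs)
step 1: m = 0.790000, f(m) = -0.031459 < 0 → root in [0.790000, 1.300000]
step 2: m = 1.045000, f(m) = 0.408438 > 0 → root in [0.790000, 1.045000]
Midpoint of [0.790000, 1.045000] = 0.917500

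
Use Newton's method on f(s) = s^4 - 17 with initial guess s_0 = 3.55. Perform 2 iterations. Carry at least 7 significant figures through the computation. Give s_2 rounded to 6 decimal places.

Newton update: s ← s − f(s)/f'(s).
f'(s) = 4s^3
s_0 = 3.550000: f = 141.823006, f' = 178.955500 → s_1 = 3.550000 - (141.823006)/(178.955500) = 2.757496
s_1 = 2.757496: f = 40.817507, f' = 83.869589 → s_2 = 2.757496 - (40.817507)/(83.869589) = 2.270817

2.270817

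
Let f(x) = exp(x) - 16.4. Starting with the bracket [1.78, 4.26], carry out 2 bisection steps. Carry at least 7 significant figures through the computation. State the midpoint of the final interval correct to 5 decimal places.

f(1.780000) = -10.470144, f(4.260000) = 54.409983 (opposite signs)
step 1: m = 3.020000, f(m) = 4.091292 > 0 → root in [1.780000, 3.020000]
step 2: m = 2.400000, f(m) = -5.376824 < 0 → root in [2.400000, 3.020000]
Midpoint of [2.400000, 3.020000] = 2.710000

2.71000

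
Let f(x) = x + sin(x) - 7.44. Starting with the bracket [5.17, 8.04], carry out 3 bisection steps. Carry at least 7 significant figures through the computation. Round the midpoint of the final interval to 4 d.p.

6.7844

f(5.170000) = -3.167111, f(8.040000) = 1.582748 (opposite signs)
step 1: m = 6.605000, f(m) = -0.518711 < 0 → root in [6.605000, 8.040000]
step 2: m = 7.322500, f(m) = 0.744557 > 0 → root in [6.605000, 7.322500]
step 3: m = 6.963750, f(m) = 0.152982 > 0 → root in [6.605000, 6.963750]
Midpoint of [6.605000, 6.963750] = 6.784375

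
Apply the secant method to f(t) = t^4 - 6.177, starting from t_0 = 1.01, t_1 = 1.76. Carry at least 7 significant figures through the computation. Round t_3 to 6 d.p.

f(t_0) = -5.136396, f(t_1) = 3.418126
t_2 = 1.760000 - (3.418126)·(1.760000 - 1.010000)/(3.418126 - (-5.136396)) = 1.460323; f(t_2) = -1.629261
t_3 = 1.460323 - (-1.629261)·(1.460323 - 1.760000)/(-1.629261 - (3.418126)) = 1.557057; f(t_3) = -0.299163

1.557057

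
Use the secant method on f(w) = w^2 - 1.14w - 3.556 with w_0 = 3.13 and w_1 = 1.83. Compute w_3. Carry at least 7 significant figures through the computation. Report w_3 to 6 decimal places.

f(w_0) = 2.672700, f(w_1) = -2.293300
w_2 = 1.830000 - (-2.293300)·(1.830000 - 3.130000)/(-2.293300 - (2.672700)) = 2.430340; f(w_2) = -0.420034
w_3 = 2.430340 - (-0.420034)·(2.430340 - 1.830000)/(-0.420034 - (-2.293300)) = 2.564952; f(w_3) = 0.098933

2.564952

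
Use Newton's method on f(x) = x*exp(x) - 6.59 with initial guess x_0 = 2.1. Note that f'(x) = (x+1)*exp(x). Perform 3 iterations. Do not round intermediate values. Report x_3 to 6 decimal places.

1.488471

x_0 = 2.100000: f = 10.558957, f' = 25.315127 → x_1 = 2.100000 - (10.558957)/(25.315127) = 1.682899
x_1 = 1.682899: f = 2.465908, f' = 14.437043 → x_2 = 1.682899 - (2.465908)/(14.437043) = 1.512095
x_2 = 1.512095: f = 0.269203, f' = 11.395427 → x_3 = 1.512095 - (0.269203)/(11.395427) = 1.488471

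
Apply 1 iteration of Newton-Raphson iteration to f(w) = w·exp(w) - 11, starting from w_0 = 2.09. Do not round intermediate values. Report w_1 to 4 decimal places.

f'(w) = (w + 1)·exp(w)
w_0 = 2.090000: f = 5.897473, f' = 24.982388 → w_1 = 2.090000 - (5.897473)/(24.982388) = 1.853935

1.8539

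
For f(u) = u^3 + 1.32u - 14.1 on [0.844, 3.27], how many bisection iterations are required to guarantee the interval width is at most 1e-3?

Initial width b − a = 3.27 − 0.844 = 2.426000.
After n steps the width is (b−a)/2^n; need (b−a)/2^n ≤ 1e-3.
So n ≥ log₂(2.426000/1e-3) = log₂(2426.0000) ≈ 11.2444.
Hence n = 12.

12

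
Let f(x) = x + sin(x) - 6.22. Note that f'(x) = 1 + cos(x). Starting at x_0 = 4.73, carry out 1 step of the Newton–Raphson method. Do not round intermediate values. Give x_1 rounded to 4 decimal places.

x_0 = 4.730000: f = -2.489845, f' = 1.017610 → x_1 = 4.730000 - (-2.489845)/(1.017610) = 7.176757

7.1768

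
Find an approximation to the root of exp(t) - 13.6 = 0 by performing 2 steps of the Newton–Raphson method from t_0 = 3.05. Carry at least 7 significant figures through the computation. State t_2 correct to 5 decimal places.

2.61350

f'(t) = exp(t)
t_0 = 3.050000: f = 7.515344, f' = 21.115344 → t_1 = 3.050000 - (7.515344)/(21.115344) = 2.694081
t_1 = 2.694081: f = 1.191924, f' = 14.791924 → t_2 = 2.694081 - (1.191924)/(14.791924) = 2.613502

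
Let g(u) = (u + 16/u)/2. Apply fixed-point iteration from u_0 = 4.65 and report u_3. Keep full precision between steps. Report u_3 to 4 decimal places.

u_1 = g(4.650000) = 4.045430
u_2 = g(4.045430) = 4.000255
u_3 = g(4.000255) = 4.000000

4.0000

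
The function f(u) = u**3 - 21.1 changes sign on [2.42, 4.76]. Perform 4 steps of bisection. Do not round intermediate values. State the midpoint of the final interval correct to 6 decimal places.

f(2.420000) = -6.927512, f(4.760000) = 86.750176 (opposite signs)
step 1: m = 3.590000, f(m) = 25.168279 > 0 → root in [2.420000, 3.590000]
step 2: m = 3.005000, f(m) = 6.035225 > 0 → root in [2.420000, 3.005000]
step 3: m = 2.712500, f(m) = -1.142357 < 0 → root in [2.712500, 3.005000]
step 4: m = 2.858750, f(m) = 2.262996 > 0 → root in [2.712500, 2.858750]
Midpoint of [2.712500, 2.858750] = 2.785625

2.785625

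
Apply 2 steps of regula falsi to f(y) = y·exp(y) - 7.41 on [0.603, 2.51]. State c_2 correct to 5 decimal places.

1.25558

False-position update: c = (a·f(b) − b·f(a))/(f(b) − f(a)); replace the endpoint whose sign matches f(c).
f(0.603000) = -6.307961, f(2.510000) = 23.475374
step 1: c = 1.006893, f(c) = -4.654049 < 0 → new bracket [1.006893, 2.510000]
step 2: c = 1.255584, f(c) = -3.003041 < 0 → new bracket [1.255584, 2.510000]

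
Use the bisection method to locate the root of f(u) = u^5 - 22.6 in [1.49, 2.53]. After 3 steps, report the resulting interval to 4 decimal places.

[1.7500, 1.8800]

f(1.490000) = -15.256022, f(2.530000) = 81.057948 (opposite signs)
step 1: m = 2.010000, f(m) = 10.208040 > 0 → root in [1.490000, 2.010000]
step 2: m = 1.750000, f(m) = -6.186914 < 0 → root in [1.750000, 2.010000]
step 3: m = 1.880000, f(m) = 0.884929 > 0 → root in [1.750000, 1.880000]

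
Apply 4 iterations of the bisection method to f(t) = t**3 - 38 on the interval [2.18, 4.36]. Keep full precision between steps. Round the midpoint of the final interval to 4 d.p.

f(2.180000) = -27.639768, f(4.360000) = 44.881856 (opposite signs)
step 1: m = 3.270000, f(m) = -3.034217 < 0 → root in [3.270000, 4.360000]
step 2: m = 3.815000, f(m) = 17.524368 > 0 → root in [3.270000, 3.815000]
step 3: m = 3.542500, f(m) = 6.455917 > 0 → root in [3.270000, 3.542500]
step 4: m = 3.406250, f(m) = 1.521149 > 0 → root in [3.270000, 3.406250]
Midpoint of [3.270000, 3.406250] = 3.338125

3.3381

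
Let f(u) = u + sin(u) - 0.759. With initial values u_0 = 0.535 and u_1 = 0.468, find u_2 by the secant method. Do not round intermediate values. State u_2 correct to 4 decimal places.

0.3827

Secant update: u_(k+1) = u_k − f(u_k)·(u_k − u_(k-1))/(f(u_k) − f(u_(k-1))).
f(u_0) = 0.285841, f(u_1) = 0.160102
u_2 = 0.468000 - (0.160102)·(0.468000 - 0.535000)/(0.160102 - (0.285841)) = 0.382689; f(u_2) = -0.002894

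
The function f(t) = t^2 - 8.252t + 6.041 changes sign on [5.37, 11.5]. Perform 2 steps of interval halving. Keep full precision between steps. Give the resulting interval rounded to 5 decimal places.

[6.90250, 8.43500]

f(5.370000) = -9.435340, f(11.500000) = 43.393000 (opposite signs)
step 1: m = 8.435000, f(m) = 7.584605 > 0 → root in [5.370000, 8.435000]
step 2: m = 6.902500, f(m) = -3.273924 < 0 → root in [6.902500, 8.435000]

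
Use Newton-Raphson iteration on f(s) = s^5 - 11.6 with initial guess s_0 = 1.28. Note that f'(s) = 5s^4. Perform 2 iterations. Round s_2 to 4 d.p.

Newton update: s ← s − f(s)/f'(s).
s_0 = 1.280000: f = -8.164026, f' = 13.421773 → s_1 = 1.280000 - (-8.164026)/(13.421773) = 1.888267
s_1 = 1.888267: f = 12.405868, f' = 63.565862 → s_2 = 1.888267 - (12.405868)/(63.565862) = 1.693102

1.6931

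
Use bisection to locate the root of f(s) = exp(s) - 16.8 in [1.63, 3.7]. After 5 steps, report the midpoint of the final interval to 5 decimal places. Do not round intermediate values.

2.82672

f(1.630000) = -11.696125, f(3.700000) = 23.647304 (opposite signs)
step 1: m = 2.665000, f(m) = -2.432050 < 0 → root in [2.665000, 3.700000]
step 2: m = 3.182500, f(m) = 7.306946 > 0 → root in [2.665000, 3.182500]
step 3: m = 2.923750, f(m) = 1.810948 > 0 → root in [2.665000, 2.923750]
step 4: m = 2.794375, f(m) = -0.447595 < 0 → root in [2.794375, 2.923750]
step 5: m = 2.859063, f(m) = 0.645164 > 0 → root in [2.794375, 2.859063]
Midpoint of [2.794375, 2.859063] = 2.826719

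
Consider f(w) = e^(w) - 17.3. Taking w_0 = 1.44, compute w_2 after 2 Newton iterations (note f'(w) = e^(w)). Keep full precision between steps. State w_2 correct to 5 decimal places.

3.72371

Newton update: w ← w − f(w)/f'(w).
w_0 = 1.440000: f = -13.079304, f' = 4.220696 → w_1 = 1.440000 - (-13.079304)/(4.220696) = 4.538850
w_1 = 4.538850: f = 76.283139, f' = 93.583139 → w_2 = 4.538850 - (76.283139)/(93.583139) = 3.723713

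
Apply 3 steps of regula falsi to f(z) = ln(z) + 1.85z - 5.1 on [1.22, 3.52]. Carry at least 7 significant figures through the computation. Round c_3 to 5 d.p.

2.30552

f(1.220000) = -2.644149, f(3.520000) = 2.670461
step 1: c = 2.364307, f(c) = 0.134452 > 0 → new bracket [1.220000, 2.364307]
step 2: c = 2.308935, f(c) = 0.008317 > 0 → new bracket [1.220000, 2.308935]
step 3: c = 2.305521, f(c) = 0.000520 > 0 → new bracket [1.220000, 2.305521]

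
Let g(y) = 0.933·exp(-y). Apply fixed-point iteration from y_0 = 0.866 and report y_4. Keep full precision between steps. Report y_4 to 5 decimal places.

0.56769

y_1 = g(0.866000) = 0.392448
y_2 = g(0.392448) = 0.630149
y_3 = g(0.630149) = 0.496834
y_4 = g(0.496834) = 0.567688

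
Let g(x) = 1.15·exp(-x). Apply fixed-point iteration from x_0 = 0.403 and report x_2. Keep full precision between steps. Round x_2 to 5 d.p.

0.53323

x_1 = g(0.403000) = 0.768559
x_2 = g(0.768559) = 0.533233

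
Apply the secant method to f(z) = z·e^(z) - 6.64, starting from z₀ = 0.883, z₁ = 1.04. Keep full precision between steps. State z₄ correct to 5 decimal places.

f(z_0) = -4.504779, f(z_1) = -3.697614
z_2 = 1.040000 - (-3.697614)·(1.040000 - 0.883000)/(-3.697614 - (-4.504779)) = 1.759215; f(z_2) = 3.577306
z_3 = 1.759215 - (3.577306)·(1.759215 - 1.040000)/(3.577306 - (-3.697614)) = 1.405555; f(z_3) = -0.908447
z_4 = 1.405555 - (-0.908447)·(1.405555 - 1.759215)/(-0.908447 - (3.577306)) = 1.477177; f(z_4) = -0.169131

1.47718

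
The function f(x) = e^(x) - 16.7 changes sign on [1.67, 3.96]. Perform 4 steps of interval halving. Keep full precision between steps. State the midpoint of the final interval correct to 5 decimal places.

f(1.670000) = -11.387832, f(3.960000) = 35.757326 (opposite signs)
step 1: m = 2.815000, f(m) = -0.006824 < 0 → root in [2.815000, 3.960000]
step 2: m = 3.387500, f(m) = 12.891880 > 0 → root in [2.815000, 3.387500]
step 3: m = 3.101250, f(m) = 5.525716 > 0 → root in [2.815000, 3.101250]
step 4: m = 2.958125, f(m) = 2.561822 > 0 → root in [2.815000, 2.958125]
Midpoint of [2.815000, 2.958125] = 2.886563

2.88656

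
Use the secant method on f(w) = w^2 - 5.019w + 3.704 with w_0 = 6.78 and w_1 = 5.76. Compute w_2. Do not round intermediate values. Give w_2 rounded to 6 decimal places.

4.700013

Secant update: w_(k+1) = w_k − f(w_k)·(w_k − w_(k-1))/(f(w_k) − f(w_(k-1))).
f(w_0) = 15.643580, f(w_1) = 7.972160
w_2 = 5.760000 - (7.972160)·(5.760000 - 6.780000)/(7.972160 - (15.643580)) = 4.700013; f(w_2) = 2.204758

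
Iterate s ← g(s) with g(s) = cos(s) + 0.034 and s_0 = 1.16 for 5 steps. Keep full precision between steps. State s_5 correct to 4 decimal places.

0.6967

s_1 = g(1.160000) = 0.433340
s_2 = g(0.433340) = 0.941569
s_3 = g(0.941569) = 0.622521
s_4 = g(0.622521) = 0.846411
s_5 = g(0.846411) = 0.696675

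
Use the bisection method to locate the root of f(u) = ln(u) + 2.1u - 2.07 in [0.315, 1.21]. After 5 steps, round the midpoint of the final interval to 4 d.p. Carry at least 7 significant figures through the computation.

1.0002

f(0.315000) = -2.563683, f(1.210000) = 0.661620 (opposite signs)
step 1: m = 0.762500, f(m) = -0.739903 < 0 → root in [0.762500, 1.210000]
step 2: m = 0.986250, f(m) = -0.012720 < 0 → root in [0.986250, 1.210000]
step 3: m = 1.098125, f(m) = 0.329667 > 0 → root in [0.986250, 1.098125]
step 4: m = 1.042188, f(m) = 0.159916 > 0 → root in [0.986250, 1.042188]
step 5: m = 1.014219, f(m) = 0.073978 > 0 → root in [0.986250, 1.014219]
Midpoint of [0.986250, 1.014219] = 1.000234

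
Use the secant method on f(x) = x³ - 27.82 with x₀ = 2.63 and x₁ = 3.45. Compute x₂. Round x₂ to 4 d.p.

f(x_0) = -9.628553, f(x_1) = 13.243625
x_2 = 3.450000 - (13.243625)·(3.450000 - 2.630000)/(13.243625 - (-9.628553)) = 2.975197; f(x_2) = -1.484152

2.9752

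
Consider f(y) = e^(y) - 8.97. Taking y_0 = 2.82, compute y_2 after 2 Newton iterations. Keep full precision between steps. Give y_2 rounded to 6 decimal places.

2.206145

f'(y) = e^(y)
y_0 = 2.820000: f = 7.806851, f' = 16.776851 → y_1 = 2.820000 - (7.806851)/(16.776851) = 2.354665
y_1 = 2.354665: f = 1.564602, f' = 10.534602 → y_2 = 2.354665 - (1.564602)/(10.534602) = 2.206145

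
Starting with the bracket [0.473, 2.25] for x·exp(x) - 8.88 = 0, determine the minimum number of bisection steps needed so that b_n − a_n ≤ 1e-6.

21

Initial width b − a = 2.25 − 0.473 = 1.777000.
After n steps the width is (b−a)/2^n; need (b−a)/2^n ≤ 1e-6.
So n ≥ log₂(1.777000/1e-6) = log₂(1777000.0000) ≈ 20.7610.
Hence n = 21.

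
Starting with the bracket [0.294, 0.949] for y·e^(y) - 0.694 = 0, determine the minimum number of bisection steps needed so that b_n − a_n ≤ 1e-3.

Initial width b − a = 0.949 − 0.294 = 0.655000.
After n steps the width is (b−a)/2^n; need (b−a)/2^n ≤ 1e-3.
So n ≥ log₂(0.655000/1e-3) = log₂(655.0000) ≈ 9.3554.
Hence n = 10.

10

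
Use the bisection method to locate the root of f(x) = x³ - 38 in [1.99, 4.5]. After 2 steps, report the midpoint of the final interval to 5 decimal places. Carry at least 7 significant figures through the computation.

3.55875

f(1.990000) = -30.119401, f(4.500000) = 53.125000 (opposite signs)
step 1: m = 3.245000, f(m) = -3.830069 < 0 → root in [3.245000, 4.500000]
step 2: m = 3.872500, f(m) = 20.073002 > 0 → root in [3.245000, 3.872500]
Midpoint of [3.245000, 3.872500] = 3.558750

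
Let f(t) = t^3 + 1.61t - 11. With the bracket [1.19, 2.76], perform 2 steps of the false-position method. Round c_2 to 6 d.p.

1.905956

False-position update: c = (a·f(b) − b·f(a))/(f(b) − f(a)); replace the endpoint whose sign matches f(c).
f(1.190000) = -7.398941, f(2.760000) = 14.468176
step 1: c = 1.721224, f(c) = -3.129510 < 0 → new bracket [1.721224, 2.760000]
step 2: c = 1.905956, f(c) = -1.007702 < 0 → new bracket [1.905956, 2.760000]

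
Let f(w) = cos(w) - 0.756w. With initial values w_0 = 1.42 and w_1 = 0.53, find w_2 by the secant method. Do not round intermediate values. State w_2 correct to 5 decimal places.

0.82687

Secant update: w_(k+1) = w_k − f(w_k)·(w_k − w_(k-1))/(f(w_k) − f(w_(k-1))).
f(w_0) = -0.923295, f(w_1) = 0.462127
w_2 = 0.530000 - (0.462127)·(0.530000 - 1.420000)/(0.462127 - (-0.923295)) = 0.826872; f(w_2) = 0.052065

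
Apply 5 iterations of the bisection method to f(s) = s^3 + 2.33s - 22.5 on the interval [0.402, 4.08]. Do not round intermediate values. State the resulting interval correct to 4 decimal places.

[2.4709, 2.5858]

f(0.402000) = -21.498375, f(4.080000) = 54.923712 (opposite signs)
step 1: m = 2.241000, f(m) = -6.023986 < 0 → root in [2.241000, 4.080000]
step 2: m = 3.160500, f(m) = 16.433442 > 0 → root in [2.241000, 3.160500]
step 3: m = 2.700750, f(m) = 3.492155 > 0 → root in [2.241000, 2.700750]
step 4: m = 2.470875, f(m) = -1.657618 < 0 → root in [2.470875, 2.700750]
step 5: m = 2.585813, f(m) = 0.814788 > 0 → root in [2.470875, 2.585813]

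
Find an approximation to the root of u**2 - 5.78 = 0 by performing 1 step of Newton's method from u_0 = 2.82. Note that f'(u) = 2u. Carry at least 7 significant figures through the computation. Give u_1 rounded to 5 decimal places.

2.43482

u_0 = 2.820000: f = 2.172400, f' = 5.640000 → u_1 = 2.820000 - (2.172400)/(5.640000) = 2.434823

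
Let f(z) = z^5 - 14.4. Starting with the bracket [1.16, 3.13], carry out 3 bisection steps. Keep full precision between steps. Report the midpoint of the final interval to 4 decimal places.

f(1.160000) = -12.299658, f(3.130000) = 286.015051 (opposite signs)
step 1: m = 2.145000, f(m) = 31.008430 > 0 → root in [1.160000, 2.145000]
step 2: m = 1.652500, f(m) = -2.077258 < 0 → root in [1.652500, 2.145000]
step 3: m = 1.898750, f(m) = 10.279646 > 0 → root in [1.652500, 1.898750]
Midpoint of [1.652500, 1.898750] = 1.775625

1.7756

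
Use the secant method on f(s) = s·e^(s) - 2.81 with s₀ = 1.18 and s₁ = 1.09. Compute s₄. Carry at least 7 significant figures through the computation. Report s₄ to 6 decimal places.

f(s_0) = 1.030162, f(s_1) = 0.431959
s_2 = 1.090000 - (0.431959)·(1.090000 - 1.180000)/(0.431959 - (1.030162)) = 1.025012; f(s_2) = 0.046838
s_3 = 1.025012 - (0.046838)·(1.025012 - 1.090000)/(0.046838 - (0.431959)) = 1.017108; f(s_3) = 0.002491
s_4 = 1.017108 - (0.002491)·(1.017108 - 1.025012)/(0.002491 - (0.046838)) = 1.016664; f(s_4) = 0.000016

1.016664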